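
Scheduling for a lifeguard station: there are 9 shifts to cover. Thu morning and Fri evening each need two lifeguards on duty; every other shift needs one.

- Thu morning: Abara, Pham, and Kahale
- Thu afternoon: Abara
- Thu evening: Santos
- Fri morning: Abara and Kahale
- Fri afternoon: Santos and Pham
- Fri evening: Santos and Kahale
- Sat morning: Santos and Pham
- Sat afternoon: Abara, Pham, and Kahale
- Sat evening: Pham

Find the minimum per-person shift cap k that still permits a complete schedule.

3

With 4 lifeguards and 11 worker-slots to fill, someone must work at least ⌈11/4⌉ = 3 shifts, so k ≥ 3.
k = 3 works: Thu morning→Abara+Pham, Thu afternoon→Abara, Thu evening→Santos, Fri morning→Abara, Fri afternoon→Santos, Fri evening→Santos+Kahale, Sat morning→Pham, Sat afternoon→Kahale, Sat evening→Pham.
Loads: Santos 3, Abara 3, Pham 3, Kahale 2 — all ≤ 3.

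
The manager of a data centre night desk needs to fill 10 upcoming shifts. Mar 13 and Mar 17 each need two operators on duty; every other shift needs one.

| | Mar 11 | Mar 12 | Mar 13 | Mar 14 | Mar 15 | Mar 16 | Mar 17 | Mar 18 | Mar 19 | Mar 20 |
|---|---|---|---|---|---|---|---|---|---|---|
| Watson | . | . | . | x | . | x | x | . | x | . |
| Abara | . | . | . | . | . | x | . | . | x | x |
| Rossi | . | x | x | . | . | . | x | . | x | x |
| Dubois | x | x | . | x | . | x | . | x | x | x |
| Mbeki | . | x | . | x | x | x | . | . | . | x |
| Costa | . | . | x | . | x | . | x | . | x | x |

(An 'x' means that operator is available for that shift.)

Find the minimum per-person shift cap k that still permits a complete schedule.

2

With 6 operators and 12 worker-slots to fill, someone must work at least ⌈12/6⌉ = 2 shifts, so k ≥ 2.
k = 2 works: Mar 11→Dubois, Mar 12→Rossi, Mar 13→Rossi+Costa, Mar 14→Watson, Mar 15→Mbeki, Mar 16→Abara, Mar 17→Watson+Costa, Mar 18→Dubois, Mar 19→Abara, Mar 20→Mbeki.
Loads: Watson 2, Abara 2, Rossi 2, Dubois 2, Mbeki 2, Costa 2 — all ≤ 2.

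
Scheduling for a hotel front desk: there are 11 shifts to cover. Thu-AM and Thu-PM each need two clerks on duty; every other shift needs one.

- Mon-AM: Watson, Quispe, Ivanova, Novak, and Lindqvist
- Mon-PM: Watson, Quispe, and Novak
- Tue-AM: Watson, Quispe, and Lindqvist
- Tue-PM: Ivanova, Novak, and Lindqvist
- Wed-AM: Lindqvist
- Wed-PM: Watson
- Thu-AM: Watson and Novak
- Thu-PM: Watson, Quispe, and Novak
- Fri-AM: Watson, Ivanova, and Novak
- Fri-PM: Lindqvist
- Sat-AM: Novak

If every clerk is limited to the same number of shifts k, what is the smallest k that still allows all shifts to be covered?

3

With 5 clerks and 13 worker-slots to fill, someone must work at least ⌈13/5⌉ = 3 shifts, so k ≥ 3.
k = 3 works: Mon-AM→Quispe, Mon-PM→Watson, Tue-AM→Quispe, Tue-PM→Ivanova, Wed-AM→Lindqvist, Wed-PM→Watson, Thu-AM→Watson+Novak, Thu-PM→Quispe+Novak, Fri-AM→Ivanova, Fri-PM→Lindqvist, Sat-AM→Novak.
Loads: Watson 3, Quispe 3, Ivanova 2, Novak 3, Lindqvist 2 — all ≤ 3.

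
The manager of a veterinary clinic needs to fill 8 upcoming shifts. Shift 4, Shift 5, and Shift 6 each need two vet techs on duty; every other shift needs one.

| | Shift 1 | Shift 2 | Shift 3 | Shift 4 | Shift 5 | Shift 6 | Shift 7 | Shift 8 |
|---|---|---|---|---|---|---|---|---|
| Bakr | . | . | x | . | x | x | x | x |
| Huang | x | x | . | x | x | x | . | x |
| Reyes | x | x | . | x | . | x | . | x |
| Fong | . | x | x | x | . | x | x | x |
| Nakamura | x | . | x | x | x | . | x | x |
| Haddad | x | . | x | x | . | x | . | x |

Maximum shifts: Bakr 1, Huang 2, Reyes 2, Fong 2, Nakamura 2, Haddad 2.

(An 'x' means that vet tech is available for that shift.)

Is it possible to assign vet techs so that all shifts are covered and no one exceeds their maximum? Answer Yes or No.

Yes

One valid schedule: Shift 1→Reyes, Shift 2→Huang, Shift 3→Fong, Shift 4→Nakamura+Haddad, Shift 5→Bakr+Huang, Shift 6→Reyes+Haddad, Shift 7→Fong, Shift 8→Nakamura.
Loads: Bakr 1/1, Huang 2/2, Reyes 2/2, Fong 2/2, Nakamura 2/2, Haddad 2/2 — all within limits.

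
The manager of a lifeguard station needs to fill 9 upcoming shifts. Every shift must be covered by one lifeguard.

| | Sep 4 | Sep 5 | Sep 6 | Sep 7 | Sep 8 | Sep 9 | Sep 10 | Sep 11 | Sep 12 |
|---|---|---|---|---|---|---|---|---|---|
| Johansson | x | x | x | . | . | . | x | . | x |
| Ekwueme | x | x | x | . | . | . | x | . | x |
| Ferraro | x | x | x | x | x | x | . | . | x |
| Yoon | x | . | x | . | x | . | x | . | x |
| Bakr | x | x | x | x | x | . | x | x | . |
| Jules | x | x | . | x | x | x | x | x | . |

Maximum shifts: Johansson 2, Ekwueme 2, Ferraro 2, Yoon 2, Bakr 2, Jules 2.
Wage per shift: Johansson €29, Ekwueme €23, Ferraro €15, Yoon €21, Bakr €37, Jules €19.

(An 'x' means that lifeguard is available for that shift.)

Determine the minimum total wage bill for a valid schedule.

Picking the cheapest available lifeguard for each shift independently would cost €143, but that ignores the shift limits.
An optimal schedule: Sep 4→Johansson, Sep 5→Ekwueme, Sep 6→Yoon, Sep 7→Ferraro, Sep 8→Jules, Sep 9→Ferraro, Sep 10→Ekwueme, Sep 11→Jules, Sep 12→Yoon.
Total: 29 + 23 + 21 + 15 + 19 + 15 + 23 + 19 + 21 = €185.

€185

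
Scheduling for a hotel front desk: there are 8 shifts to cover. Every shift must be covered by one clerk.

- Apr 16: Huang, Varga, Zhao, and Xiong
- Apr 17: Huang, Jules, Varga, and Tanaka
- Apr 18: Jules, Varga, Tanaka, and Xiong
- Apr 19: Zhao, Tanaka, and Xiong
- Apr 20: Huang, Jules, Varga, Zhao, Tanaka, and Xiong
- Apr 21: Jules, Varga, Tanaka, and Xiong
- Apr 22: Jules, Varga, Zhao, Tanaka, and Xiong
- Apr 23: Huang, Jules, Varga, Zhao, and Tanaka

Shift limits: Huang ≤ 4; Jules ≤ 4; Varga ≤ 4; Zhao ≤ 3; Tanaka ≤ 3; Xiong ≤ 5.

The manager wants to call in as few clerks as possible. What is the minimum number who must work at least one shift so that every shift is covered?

2

8 slots to fill and no one can take more than 5, so at least ⌈8/5⌉ = 2 clerks are needed.
Huang and Xiong alone can cover everything: Apr 16→Huang, Apr 17→Huang, Apr 18→Xiong, Apr 19→Xiong, Apr 20→Huang, Apr 21→Xiong, Apr 22→Xiong, Apr 23→Huang.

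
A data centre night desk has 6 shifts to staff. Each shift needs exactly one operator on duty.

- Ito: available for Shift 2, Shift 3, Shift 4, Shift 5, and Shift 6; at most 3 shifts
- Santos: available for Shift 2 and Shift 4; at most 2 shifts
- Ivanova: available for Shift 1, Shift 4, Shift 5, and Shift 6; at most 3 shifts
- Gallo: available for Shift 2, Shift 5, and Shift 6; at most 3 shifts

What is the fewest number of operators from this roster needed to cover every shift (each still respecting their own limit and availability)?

2

6 slots to fill and no one can take more than 3, so at least ⌈6/3⌉ = 2 operators are needed.
Ito and Ivanova alone can cover everything: Shift 1→Ivanova, Shift 2→Ito, Shift 3→Ito, Shift 4→Ito, Shift 5→Ivanova, Shift 6→Ivanova.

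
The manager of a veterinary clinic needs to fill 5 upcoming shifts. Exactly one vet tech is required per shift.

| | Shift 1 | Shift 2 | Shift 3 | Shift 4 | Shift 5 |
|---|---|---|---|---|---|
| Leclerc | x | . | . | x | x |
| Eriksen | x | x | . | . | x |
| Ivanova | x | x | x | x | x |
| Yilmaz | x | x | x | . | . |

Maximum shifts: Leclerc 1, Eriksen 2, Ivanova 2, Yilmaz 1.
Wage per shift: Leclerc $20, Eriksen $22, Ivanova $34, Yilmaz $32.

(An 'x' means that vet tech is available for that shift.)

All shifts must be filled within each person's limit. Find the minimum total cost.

Picking the cheapest available vet tech for each shift independently would cost $114, but that ignores the shift limits.
An optimal schedule: Shift 1→Ivanova, Shift 2→Eriksen, Shift 3→Yilmaz, Shift 4→Leclerc, Shift 5→Eriksen.
Total: 34 + 22 + 32 + 20 + 22 = $130.

$130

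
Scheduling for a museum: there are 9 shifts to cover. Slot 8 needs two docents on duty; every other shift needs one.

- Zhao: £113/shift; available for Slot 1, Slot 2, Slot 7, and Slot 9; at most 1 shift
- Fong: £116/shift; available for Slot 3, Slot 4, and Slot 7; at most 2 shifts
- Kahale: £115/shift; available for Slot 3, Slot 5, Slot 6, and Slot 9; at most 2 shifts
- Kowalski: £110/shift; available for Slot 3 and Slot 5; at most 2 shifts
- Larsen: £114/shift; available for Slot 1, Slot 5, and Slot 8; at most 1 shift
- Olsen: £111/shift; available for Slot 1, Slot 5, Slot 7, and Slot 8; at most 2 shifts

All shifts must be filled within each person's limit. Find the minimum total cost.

Slot 2 can only be covered by Zhao, so that assignment is forced.
Slot 4 can only be covered by Fong, so that assignment is forced.
Slot 6 can only be covered by Kahale, so that assignment is forced.
Picking the cheapest available docent for each shift independently would cost £1124, but that ignores the shift limits.
An optimal schedule: Slot 1→Olsen, Slot 2→Zhao, Slot 3→Kowalski, Slot 4→Fong, Slot 5→Kowalski, Slot 6→Kahale, Slot 7→Fong, Slot 8→Larsen+Olsen, Slot 9→Kahale.
Total: 111 + 113 + 110 + 116 + 110 + 115 + 116 + 114 + 111 + 115 = £1131.

£1131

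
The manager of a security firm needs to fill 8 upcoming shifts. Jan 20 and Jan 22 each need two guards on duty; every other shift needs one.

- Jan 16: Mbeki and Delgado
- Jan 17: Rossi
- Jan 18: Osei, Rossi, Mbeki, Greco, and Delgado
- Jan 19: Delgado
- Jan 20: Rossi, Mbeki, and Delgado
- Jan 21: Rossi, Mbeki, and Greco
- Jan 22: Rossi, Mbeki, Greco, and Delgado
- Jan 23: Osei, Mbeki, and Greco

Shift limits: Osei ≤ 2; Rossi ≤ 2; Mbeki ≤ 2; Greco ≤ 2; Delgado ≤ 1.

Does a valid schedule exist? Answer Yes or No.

Shifts {Jan 16, Jan 17, Jan 19, Jan 20, Jan 22} need 7 worker-slots in total, but the guards available for any of those shifts (Rossi, Mbeki, Greco, and Delgado) can supply at most 6 among them. So no valid schedule exists.

No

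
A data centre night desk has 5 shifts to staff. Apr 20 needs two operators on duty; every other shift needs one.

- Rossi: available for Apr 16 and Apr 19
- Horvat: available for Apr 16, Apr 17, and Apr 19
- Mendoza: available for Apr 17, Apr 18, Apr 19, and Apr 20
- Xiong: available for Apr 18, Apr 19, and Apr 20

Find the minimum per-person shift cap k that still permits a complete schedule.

2

With 4 operators and 6 worker-slots to fill, someone must work at least ⌈6/4⌉ = 2 shifts, so k ≥ 2.
k = 2 works: Apr 16→Rossi, Apr 17→Horvat, Apr 18→Mendoza, Apr 19→Rossi, Apr 20→Mendoza+Xiong.
Loads: Rossi 2, Horvat 1, Mendoza 2, Xiong 1 — all ≤ 2.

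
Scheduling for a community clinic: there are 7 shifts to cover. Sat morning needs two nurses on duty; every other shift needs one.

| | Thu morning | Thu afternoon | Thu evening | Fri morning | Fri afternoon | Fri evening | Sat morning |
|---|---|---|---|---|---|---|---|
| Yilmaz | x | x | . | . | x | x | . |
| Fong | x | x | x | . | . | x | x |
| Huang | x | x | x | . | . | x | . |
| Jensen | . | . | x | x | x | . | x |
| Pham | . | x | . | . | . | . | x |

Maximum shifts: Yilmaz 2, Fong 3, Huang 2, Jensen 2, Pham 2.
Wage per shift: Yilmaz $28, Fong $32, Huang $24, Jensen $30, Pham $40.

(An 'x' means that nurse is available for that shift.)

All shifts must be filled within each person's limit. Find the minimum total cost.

Fri morning can only be covered by Jensen, so that assignment is forced.
Picking the cheapest available nurse for each shift independently would cost $216, but that ignores the shift limits.
An optimal schedule: Thu morning→Huang, Thu afternoon→Fong, Thu evening→Huang, Fri morning→Jensen, Fri afternoon→Yilmaz, Fri evening→Yilmaz, Sat morning→Jensen+Fong.
Total: 24 + 32 + 24 + 30 + 28 + 28 + 30 + 32 = $228.

$228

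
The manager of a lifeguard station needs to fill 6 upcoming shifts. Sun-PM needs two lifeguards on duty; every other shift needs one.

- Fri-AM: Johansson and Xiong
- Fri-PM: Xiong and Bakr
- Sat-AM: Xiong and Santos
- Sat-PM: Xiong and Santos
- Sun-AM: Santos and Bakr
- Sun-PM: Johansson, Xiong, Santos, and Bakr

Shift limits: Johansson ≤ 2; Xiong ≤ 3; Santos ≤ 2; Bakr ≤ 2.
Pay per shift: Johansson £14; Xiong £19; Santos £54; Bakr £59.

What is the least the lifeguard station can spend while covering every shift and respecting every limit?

£193

Picking the cheapest available lifeguard for each shift independently would cost £158, but that ignores the shift limits.
An optimal schedule: Fri-AM→Johansson, Fri-PM→Xiong, Sat-AM→Xiong, Sat-PM→Xiong, Sun-AM→Santos, Sun-PM→Johansson+Santos.
Total: 14 + 19 + 19 + 19 + 54 + 14 + 54 = £193.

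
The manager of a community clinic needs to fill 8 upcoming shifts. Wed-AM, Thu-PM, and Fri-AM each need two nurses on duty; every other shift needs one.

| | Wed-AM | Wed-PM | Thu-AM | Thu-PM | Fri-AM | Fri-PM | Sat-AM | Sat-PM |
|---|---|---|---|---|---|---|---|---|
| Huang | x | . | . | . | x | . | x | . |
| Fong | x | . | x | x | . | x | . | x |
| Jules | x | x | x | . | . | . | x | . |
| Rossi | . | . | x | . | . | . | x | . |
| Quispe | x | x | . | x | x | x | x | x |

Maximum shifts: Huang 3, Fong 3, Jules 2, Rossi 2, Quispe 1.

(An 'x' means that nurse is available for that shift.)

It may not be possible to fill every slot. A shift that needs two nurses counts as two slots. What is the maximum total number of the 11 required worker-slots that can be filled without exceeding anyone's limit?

10

Total capacity across all nurses is 3+3+2+2+1 = 11, and 11 slots are needed, so at most 11 can be filled.
Shifts {Thu-PM, Fri-AM} need 4 slots but only Huang, Fong, and Quispe are available for them, supplying at most 3 — so at least 1 slot must go unfilled.
An assignment achieving 10: Wed-AM→Huang+Jules, Wed-PM→Jules, Thu-AM→Rossi, Thu-PM→Fong+Quispe, Fri-AM→Huang, Fri-PM→Fong, Sat-AM→Huang, Sat-PM→Fong.
Loads: Huang 3/3, Fong 3/3, Jules 2/2, Rossi 1/2, Quispe 1/1.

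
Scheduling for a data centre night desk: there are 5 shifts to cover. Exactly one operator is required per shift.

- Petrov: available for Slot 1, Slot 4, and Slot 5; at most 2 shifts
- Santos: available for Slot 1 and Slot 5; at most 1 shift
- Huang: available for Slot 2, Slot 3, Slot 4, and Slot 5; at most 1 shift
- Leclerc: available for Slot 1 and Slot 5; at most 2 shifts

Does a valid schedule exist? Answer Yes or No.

No

Total capacity is 6 and 5 slots are needed, so capacity alone doesn't rule it out.
Shifts {Slot 2, Slot 3} need 2 worker-slots in total, but the operators available for any of those shifts (Huang) can supply at most 1 among them. So no valid schedule exists.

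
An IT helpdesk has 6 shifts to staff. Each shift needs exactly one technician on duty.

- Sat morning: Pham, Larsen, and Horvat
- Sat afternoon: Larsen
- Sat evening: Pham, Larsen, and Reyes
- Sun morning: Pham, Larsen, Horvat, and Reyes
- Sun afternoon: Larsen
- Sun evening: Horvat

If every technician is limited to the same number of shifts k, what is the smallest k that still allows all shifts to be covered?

2

With 4 technicians and 6 worker-slots to fill, someone must work at least ⌈6/4⌉ = 2 shifts, so k ≥ 2.
k = 2 works: Sat morning→Pham, Sat afternoon→Larsen, Sat evening→Pham, Sun morning→Horvat, Sun afternoon→Larsen, Sun evening→Horvat.
Loads: Pham 2, Larsen 2, Horvat 2, Reyes 0 — all ≤ 2.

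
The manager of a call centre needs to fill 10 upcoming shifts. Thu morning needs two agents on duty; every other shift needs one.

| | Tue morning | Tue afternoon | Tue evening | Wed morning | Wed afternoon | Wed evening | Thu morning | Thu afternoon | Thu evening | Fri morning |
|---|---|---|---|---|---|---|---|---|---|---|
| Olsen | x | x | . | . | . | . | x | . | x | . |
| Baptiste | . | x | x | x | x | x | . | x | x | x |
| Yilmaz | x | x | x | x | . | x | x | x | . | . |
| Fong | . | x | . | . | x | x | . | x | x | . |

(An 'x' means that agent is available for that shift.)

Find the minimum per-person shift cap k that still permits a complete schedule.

With 4 agents and 11 worker-slots to fill, someone must work at least ⌈11/4⌉ = 3 shifts, so k ≥ 3.
k = 3 works: Tue morning→Olsen, Tue afternoon→Fong, Tue evening→Baptiste, Wed morning→Baptiste, Wed afternoon→Fong, Wed evening→Yilmaz, Thu morning→Olsen+Yilmaz, Thu afternoon→Yilmaz, Thu evening→Olsen, Fri morning→Baptiste.
Loads: Olsen 3, Baptiste 3, Yilmaz 3, Fong 2 — all ≤ 3.

3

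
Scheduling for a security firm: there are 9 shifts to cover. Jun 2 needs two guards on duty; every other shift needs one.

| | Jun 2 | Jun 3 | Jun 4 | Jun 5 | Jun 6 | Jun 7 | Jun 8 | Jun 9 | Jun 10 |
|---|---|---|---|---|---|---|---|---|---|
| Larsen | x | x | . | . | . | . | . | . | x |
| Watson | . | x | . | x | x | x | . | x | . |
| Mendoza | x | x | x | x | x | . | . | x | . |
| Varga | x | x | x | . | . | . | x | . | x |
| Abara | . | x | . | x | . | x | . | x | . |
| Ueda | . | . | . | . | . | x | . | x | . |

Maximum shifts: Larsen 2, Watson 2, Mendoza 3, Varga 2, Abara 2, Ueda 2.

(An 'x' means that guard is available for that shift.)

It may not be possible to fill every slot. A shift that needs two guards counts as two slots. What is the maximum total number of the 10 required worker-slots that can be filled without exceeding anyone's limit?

10

Total capacity across all guards is 2+2+3+2+2+2 = 13, and 10 slots are needed, so at most 10 can be filled.
An assignment achieving 10: Jun 2→Larsen+Mendoza, Jun 3→Varga, Jun 4→Mendoza, Jun 5→Watson, Jun 6→Watson, Jun 7→Abara, Jun 8→Varga, Jun 9→Mendoza, Jun 10→Larsen.
Loads: Larsen 2/2, Watson 2/2, Mendoza 3/3, Varga 2/2, Abara 1/2, Ueda 0/2.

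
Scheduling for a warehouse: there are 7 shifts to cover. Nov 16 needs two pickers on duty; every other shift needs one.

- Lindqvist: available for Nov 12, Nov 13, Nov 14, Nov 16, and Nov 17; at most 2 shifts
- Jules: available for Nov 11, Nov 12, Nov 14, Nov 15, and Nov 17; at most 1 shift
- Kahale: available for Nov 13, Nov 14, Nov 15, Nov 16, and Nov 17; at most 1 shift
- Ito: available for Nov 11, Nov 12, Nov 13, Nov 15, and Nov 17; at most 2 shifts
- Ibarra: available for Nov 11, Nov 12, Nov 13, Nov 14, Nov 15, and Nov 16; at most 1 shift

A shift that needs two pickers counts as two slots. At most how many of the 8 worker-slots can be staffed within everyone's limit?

Total capacity across all pickers is 2+1+1+2+1 = 7, and 8 slots are needed, so at most 7 can be filled.
An assignment achieving 7: Nov 11→Jules, Nov 12→Lindqvist, Nov 13→Ito, Nov 14→Ibarra, Nov 15→Ito, Nov 16→Lindqvist+Kahale.
Loads: Lindqvist 2/2, Jules 1/1, Kahale 1/1, Ito 2/2, Ibarra 1/1.

7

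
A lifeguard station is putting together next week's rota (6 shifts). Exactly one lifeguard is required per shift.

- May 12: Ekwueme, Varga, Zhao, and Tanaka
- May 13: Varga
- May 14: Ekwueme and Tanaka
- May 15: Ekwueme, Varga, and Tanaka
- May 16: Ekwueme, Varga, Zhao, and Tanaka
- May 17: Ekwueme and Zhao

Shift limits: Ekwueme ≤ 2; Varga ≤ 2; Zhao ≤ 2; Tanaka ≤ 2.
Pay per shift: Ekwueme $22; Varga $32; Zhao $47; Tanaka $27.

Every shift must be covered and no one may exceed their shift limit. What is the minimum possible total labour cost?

May 13 can only be covered by Varga, so that assignment is forced.
Picking the cheapest available lifeguard for each shift independently would cost $142, but that ignores the shift limits.
An optimal schedule: May 12→Tanaka, May 13→Varga, May 14→Ekwueme, May 15→Tanaka, May 16→Varga, May 17→Ekwueme.
Total: 27 + 32 + 22 + 27 + 32 + 22 = $162.

$162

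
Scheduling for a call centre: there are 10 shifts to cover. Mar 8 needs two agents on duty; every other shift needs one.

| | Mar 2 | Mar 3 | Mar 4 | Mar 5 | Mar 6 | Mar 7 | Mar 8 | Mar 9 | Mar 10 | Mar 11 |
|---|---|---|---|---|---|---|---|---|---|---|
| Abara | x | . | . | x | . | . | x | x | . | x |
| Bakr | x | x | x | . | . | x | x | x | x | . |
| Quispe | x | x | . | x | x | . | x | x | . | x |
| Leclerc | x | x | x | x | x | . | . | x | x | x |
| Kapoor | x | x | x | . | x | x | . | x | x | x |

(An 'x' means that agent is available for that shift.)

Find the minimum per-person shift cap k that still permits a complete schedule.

3

With 5 agents and 11 worker-slots to fill, someone must work at least ⌈11/5⌉ = 3 shifts, so k ≥ 3.
k = 3 works: Mar 2→Quispe, Mar 3→Quispe, Mar 4→Bakr, Mar 5→Abara, Mar 6→Quispe, Mar 7→Bakr, Mar 8→Abara+Bakr, Mar 9→Leclerc, Mar 10→Leclerc, Mar 11→Abara.
Loads: Abara 3, Bakr 3, Quispe 3, Leclerc 2, Kapoor 0 — all ≤ 3.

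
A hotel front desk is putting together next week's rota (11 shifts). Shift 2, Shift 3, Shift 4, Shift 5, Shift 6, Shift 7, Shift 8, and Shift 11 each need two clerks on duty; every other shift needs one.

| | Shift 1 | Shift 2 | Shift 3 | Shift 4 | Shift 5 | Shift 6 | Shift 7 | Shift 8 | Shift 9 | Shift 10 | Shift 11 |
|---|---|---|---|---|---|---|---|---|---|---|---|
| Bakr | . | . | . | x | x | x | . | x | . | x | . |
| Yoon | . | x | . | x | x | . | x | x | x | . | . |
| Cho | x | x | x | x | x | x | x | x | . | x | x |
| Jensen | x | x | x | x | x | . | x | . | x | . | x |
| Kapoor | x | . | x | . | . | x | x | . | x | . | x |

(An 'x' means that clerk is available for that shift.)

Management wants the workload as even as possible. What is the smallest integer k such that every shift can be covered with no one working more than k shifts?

With 5 clerks and 19 worker-slots to fill, someone must work at least ⌈19/5⌉ = 4 shifts, so k ≥ 4.
k = 4 works: Shift 1→Cho, Shift 2→Yoon+Cho, Shift 3→Cho+Jensen, Shift 4→Bakr+Yoon, Shift 5→Yoon+Jensen, Shift 6→Bakr+Cho, Shift 7→Jensen+Kapoor, Shift 8→Bakr+Yoon, Shift 9→Kapoor, Shift 10→Bakr, Shift 11→Jensen+Kapoor.
Loads: Bakr 4, Yoon 4, Cho 4, Jensen 4, Kapoor 3 — all ≤ 4.

4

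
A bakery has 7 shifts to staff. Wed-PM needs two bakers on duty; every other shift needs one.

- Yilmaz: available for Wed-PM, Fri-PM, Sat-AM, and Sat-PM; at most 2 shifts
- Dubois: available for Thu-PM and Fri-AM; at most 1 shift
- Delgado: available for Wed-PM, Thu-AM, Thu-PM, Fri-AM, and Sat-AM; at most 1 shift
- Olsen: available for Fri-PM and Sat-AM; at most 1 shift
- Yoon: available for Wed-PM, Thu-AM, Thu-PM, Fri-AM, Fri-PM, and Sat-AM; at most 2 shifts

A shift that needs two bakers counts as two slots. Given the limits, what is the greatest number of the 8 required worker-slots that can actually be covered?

7

Total capacity across all bakers is 2+1+1+1+2 = 7, and 8 slots are needed, so at most 7 can be filled.
An assignment achieving 7: Wed-PM→Yilmaz+Yoon, Thu-AM→Delgado, Thu-PM→Dubois, Fri-AM→Yoon, Fri-PM→Olsen, Sat-PM→Yilmaz.
Loads: Yilmaz 2/2, Dubois 1/1, Delgado 1/1, Olsen 1/1, Yoon 2/2.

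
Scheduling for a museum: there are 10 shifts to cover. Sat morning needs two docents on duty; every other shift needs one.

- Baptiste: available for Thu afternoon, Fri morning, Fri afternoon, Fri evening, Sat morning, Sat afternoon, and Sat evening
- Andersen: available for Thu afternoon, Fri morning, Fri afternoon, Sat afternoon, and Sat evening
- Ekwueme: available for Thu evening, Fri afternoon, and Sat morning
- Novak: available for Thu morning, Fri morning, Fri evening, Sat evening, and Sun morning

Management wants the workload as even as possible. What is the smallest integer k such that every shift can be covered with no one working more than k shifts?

With 4 docents and 11 worker-slots to fill, someone must work at least ⌈11/4⌉ = 3 shifts, so k ≥ 3.
k = 3 works: Thu morning→Novak, Thu afternoon→Baptiste, Thu evening→Ekwueme, Fri morning→Andersen, Fri afternoon→Andersen, Fri evening→Baptiste, Sat morning→Baptiste+Ekwueme, Sat afternoon→Andersen, Sat evening→Novak, Sun morning→Novak.
Loads: Baptiste 3, Andersen 3, Ekwueme 2, Novak 3 — all ≤ 3.

3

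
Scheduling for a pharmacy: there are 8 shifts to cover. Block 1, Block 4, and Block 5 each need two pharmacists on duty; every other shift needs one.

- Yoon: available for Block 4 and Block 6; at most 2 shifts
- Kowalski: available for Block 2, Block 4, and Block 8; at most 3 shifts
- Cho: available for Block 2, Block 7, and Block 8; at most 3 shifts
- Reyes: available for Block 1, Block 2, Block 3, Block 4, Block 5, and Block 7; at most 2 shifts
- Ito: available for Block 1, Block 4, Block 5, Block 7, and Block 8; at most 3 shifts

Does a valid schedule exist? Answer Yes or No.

Total capacity is 13 and 11 slots are needed, so capacity alone doesn't rule it out.
Shifts {Block 1, Block 3, Block 5} need 5 worker-slots in total, but the pharmacists available for any of those shifts (Reyes and Ito) can supply at most 4 among them. So no valid schedule exists.

No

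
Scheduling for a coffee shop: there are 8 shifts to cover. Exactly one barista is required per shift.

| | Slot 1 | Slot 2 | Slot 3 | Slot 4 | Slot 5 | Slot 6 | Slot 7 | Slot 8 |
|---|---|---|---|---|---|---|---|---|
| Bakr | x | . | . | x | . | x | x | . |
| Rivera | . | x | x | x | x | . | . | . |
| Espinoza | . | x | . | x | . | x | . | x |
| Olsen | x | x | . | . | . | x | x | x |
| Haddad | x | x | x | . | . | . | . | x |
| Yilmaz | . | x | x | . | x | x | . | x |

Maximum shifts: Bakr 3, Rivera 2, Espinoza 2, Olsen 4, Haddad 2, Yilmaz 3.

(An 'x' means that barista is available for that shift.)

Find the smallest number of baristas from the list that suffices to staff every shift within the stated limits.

8 slots to fill and no one can take more than 4, so at least ⌈8/4⌉ = 2 baristas are needed.
Any 2 baristas together have capacity at most 4+3 = 7 < 8 slots, so 2 can never suffice.
Bakr, Rivera, and Olsen alone can cover everything: Slot 1→Bakr, Slot 2→Olsen, Slot 3→Rivera, Slot 4→Bakr, Slot 5→Rivera, Slot 6→Bakr, Slot 7→Olsen, Slot 8→Olsen.

3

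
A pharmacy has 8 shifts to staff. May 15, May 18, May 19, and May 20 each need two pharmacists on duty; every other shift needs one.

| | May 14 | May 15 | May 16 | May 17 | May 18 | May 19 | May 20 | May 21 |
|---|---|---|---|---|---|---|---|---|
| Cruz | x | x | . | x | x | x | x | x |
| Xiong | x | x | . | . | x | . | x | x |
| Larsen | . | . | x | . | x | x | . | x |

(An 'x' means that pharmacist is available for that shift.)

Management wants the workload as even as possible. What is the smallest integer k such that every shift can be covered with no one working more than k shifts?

With 3 pharmacists and 12 worker-slots to fill, someone must work at least ⌈12/3⌉ = 4 shifts, so k ≥ 4.
k = 4 works: May 14→Xiong, May 15→Cruz+Xiong, May 16→Larsen, May 17→Cruz, May 18→Xiong+Larsen, May 19→Cruz+Larsen, May 20→Cruz+Xiong, May 21→Larsen.
Loads: Cruz 4, Xiong 4, Larsen 4 — all ≤ 4.

4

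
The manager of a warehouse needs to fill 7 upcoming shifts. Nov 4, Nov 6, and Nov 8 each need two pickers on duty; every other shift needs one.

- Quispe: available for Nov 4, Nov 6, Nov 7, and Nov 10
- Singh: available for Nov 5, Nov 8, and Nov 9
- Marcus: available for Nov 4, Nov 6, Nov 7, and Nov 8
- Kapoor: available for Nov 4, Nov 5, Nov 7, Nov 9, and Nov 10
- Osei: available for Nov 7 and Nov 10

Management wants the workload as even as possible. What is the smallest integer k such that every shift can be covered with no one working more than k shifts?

2

With 5 pickers and 10 worker-slots to fill, someone must work at least ⌈10/5⌉ = 2 shifts, so k ≥ 2.
k = 2 works: Nov 4→Quispe+Kapoor, Nov 5→Singh, Nov 6→Quispe+Marcus, Nov 7→Osei, Nov 8→Singh+Marcus, Nov 9→Kapoor, Nov 10→Osei.
Loads: Quispe 2, Singh 2, Marcus 2, Kapoor 2, Osei 2 — all ≤ 2.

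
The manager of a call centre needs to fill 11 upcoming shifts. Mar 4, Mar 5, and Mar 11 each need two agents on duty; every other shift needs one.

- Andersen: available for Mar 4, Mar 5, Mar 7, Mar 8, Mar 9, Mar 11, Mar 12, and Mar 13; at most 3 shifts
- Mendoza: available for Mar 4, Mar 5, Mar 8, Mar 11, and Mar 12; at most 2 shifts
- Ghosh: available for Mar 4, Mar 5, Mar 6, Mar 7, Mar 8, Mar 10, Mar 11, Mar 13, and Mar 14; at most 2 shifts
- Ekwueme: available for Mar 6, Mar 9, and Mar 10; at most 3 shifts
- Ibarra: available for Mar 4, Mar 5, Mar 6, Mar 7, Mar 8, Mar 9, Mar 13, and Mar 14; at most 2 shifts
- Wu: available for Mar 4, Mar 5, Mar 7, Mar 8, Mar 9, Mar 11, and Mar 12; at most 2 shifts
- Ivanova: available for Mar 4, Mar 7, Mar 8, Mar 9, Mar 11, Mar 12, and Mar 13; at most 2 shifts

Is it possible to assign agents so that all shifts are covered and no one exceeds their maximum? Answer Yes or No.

One valid schedule: Mar 4→Ibarra+Wu, Mar 5→Mendoza+Ibarra, Mar 6→Ekwueme, Mar 7→Andersen, Mar 8→Mendoza, Mar 9→Ekwueme, Mar 10→Ghosh, Mar 11→Wu+Ivanova, Mar 12→Andersen, Mar 13→Andersen, Mar 14→Ghosh.
Loads: Andersen 3/3, Mendoza 2/2, Ghosh 2/2, Ekwueme 2/3, Ibarra 2/2, Wu 2/2, Ivanova 1/2 — all within limits.

Yes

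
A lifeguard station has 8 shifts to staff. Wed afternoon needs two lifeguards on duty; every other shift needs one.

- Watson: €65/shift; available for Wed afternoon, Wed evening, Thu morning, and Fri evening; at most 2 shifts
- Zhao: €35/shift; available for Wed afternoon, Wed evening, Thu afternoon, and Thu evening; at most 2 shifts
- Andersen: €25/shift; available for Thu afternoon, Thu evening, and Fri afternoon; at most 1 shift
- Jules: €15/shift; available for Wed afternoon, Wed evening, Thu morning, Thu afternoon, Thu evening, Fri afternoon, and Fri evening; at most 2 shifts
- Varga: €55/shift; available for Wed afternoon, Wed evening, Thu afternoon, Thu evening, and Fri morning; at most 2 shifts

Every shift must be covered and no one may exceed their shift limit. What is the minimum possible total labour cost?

Fri morning can only be covered by Varga, so that assignment is forced.
Picking the cheapest available lifeguard for each shift independently would cost €195, but that ignores the shift limits.
An optimal schedule: Wed afternoon→Jules+Varga, Wed evening→Zhao, Thu morning→Watson, Thu afternoon→Zhao, Thu evening→Jules, Fri morning→Varga, Fri afternoon→Andersen, Fri evening→Watson.
Total: 15 + 55 + 35 + 65 + 35 + 15 + 55 + 25 + 65 = €365.

€365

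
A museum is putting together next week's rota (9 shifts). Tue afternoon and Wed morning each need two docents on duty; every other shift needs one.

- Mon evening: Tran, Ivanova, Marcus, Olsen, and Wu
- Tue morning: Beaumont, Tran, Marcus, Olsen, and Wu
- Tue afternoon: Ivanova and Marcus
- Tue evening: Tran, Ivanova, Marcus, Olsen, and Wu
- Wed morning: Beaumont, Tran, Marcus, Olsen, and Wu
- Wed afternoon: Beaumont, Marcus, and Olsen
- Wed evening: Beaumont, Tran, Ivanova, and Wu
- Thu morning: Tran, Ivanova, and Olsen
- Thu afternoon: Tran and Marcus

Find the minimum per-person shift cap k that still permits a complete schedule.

With 6 docents and 11 worker-slots to fill, someone must work at least ⌈11/6⌉ = 2 shifts, so k ≥ 2.
k = 2 works: Mon evening→Ivanova, Tue morning→Marcus, Tue afternoon→Ivanova+Marcus, Tue evening→Olsen, Wed morning→Olsen+Wu, Wed afternoon→Beaumont, Wed evening→Beaumont, Thu morning→Tran, Thu afternoon→Tran.
Loads: Beaumont 2, Tran 2, Ivanova 2, Marcus 2, Olsen 2, Wu 1 — all ≤ 2.

2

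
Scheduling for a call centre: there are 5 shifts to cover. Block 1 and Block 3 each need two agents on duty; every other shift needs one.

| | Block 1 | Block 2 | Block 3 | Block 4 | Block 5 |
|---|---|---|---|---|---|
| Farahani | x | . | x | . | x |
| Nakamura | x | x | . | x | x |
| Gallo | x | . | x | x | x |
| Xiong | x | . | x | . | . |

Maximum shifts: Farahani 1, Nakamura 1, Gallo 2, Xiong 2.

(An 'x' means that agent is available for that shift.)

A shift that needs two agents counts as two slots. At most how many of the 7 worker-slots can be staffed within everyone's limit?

Total capacity across all agents is 1+1+2+2 = 6, and 7 slots are needed, so at most 6 can be filled.
An assignment achieving 6: Block 1→Xiong, Block 2→Nakamura, Block 3→Farahani+Xiong, Block 4→Gallo, Block 5→Gallo.
Loads: Farahani 1/1, Nakamura 1/1, Gallo 2/2, Xiong 2/2.

6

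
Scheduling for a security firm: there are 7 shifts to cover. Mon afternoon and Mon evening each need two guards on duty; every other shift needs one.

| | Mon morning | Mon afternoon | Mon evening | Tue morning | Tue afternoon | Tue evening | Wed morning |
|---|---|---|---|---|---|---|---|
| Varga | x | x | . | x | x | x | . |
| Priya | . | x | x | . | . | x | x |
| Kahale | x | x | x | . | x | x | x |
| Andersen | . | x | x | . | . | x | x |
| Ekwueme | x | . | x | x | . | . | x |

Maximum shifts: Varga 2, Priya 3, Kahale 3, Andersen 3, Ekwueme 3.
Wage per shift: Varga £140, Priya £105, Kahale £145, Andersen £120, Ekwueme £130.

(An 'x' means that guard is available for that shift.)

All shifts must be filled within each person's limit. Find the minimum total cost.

£1075

Picking the cheapest available guard for each shift independently would cost £1060, but that ignores the shift limits.
An optimal schedule: Mon morning→Ekwueme, Mon afternoon→Priya+Andersen, Mon evening→Priya+Andersen, Tue morning→Ekwueme, Tue afternoon→Varga, Tue evening→Priya, Wed morning→Andersen.
Total: 130 + 105 + 120 + 105 + 120 + 130 + 140 + 105 + 120 = £1075.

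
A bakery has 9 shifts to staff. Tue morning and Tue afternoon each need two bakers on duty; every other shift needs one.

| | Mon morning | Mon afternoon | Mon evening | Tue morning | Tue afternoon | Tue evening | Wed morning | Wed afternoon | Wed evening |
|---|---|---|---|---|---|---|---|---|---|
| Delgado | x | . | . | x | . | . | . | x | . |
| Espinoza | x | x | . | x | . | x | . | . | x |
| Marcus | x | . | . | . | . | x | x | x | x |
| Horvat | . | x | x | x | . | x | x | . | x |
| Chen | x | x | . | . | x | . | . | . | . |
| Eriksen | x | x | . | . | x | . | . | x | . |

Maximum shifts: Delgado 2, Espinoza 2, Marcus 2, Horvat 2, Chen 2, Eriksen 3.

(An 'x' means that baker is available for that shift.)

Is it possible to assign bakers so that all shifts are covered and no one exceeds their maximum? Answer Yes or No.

Mon evening can only be covered by Horvat, so that assignment is forced.
Tue afternoon can only be covered by Chen and Eriksen, so that assignment is forced.
One valid schedule: Mon morning→Chen, Mon afternoon→Horvat, Mon evening→Horvat, Tue morning→Delgado+Espinoza, Tue afternoon→Chen+Eriksen, Tue evening→Espinoza, Wed morning→Marcus, Wed afternoon→Delgado, Wed evening→Marcus.
Loads: Delgado 2/2, Espinoza 2/2, Marcus 2/2, Horvat 2/2, Chen 2/2, Eriksen 1/3 — all within limits.

Yes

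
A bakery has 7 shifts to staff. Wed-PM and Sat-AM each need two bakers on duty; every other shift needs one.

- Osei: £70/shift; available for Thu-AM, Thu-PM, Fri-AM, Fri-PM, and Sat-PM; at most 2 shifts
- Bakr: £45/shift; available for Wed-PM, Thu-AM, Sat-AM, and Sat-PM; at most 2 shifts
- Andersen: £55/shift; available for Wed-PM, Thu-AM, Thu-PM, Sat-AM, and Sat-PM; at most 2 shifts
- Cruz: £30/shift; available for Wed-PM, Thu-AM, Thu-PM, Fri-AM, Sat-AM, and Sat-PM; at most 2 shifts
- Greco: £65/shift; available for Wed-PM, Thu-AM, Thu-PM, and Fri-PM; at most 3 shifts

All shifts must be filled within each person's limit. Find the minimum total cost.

Picking the cheapest available baker for each shift independently would cost £335, but that ignores the shift limits.
An optimal schedule: Wed-PM→Andersen+Greco, Thu-AM→Greco, Thu-PM→Andersen, Fri-AM→Cruz, Fri-PM→Greco, Sat-AM→Cruz+Bakr, Sat-PM→Bakr.
Total: 55 + 65 + 65 + 55 + 30 + 65 + 30 + 45 + 45 = £455.

£455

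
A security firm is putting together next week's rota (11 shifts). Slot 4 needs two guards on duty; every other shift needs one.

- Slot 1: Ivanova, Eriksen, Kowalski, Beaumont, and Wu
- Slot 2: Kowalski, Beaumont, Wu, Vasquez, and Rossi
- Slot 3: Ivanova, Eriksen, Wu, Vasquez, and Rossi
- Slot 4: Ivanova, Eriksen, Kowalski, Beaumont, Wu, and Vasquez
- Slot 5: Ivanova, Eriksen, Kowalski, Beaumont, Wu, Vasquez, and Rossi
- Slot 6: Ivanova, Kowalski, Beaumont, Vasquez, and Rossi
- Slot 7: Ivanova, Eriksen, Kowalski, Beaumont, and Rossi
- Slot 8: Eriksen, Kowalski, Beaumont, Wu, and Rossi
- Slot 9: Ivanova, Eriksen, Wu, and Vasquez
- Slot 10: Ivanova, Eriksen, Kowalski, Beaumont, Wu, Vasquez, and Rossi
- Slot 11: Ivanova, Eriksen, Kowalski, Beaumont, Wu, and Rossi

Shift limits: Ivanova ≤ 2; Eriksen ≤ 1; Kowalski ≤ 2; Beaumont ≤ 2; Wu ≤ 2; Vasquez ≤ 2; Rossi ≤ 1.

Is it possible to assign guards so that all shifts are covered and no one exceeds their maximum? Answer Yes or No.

One valid schedule: Slot 1→Ivanova, Slot 2→Kowalski, Slot 3→Eriksen, Slot 4→Wu+Vasquez, Slot 5→Vasquez, Slot 6→Kowalski, Slot 7→Beaumont, Slot 8→Beaumont, Slot 9→Ivanova, Slot 10→Rossi, Slot 11→Wu.
Loads: Ivanova 2/2, Eriksen 1/1, Kowalski 2/2, Beaumont 2/2, Wu 2/2, Vasquez 2/2, Rossi 1/1 — all within limits.

Yes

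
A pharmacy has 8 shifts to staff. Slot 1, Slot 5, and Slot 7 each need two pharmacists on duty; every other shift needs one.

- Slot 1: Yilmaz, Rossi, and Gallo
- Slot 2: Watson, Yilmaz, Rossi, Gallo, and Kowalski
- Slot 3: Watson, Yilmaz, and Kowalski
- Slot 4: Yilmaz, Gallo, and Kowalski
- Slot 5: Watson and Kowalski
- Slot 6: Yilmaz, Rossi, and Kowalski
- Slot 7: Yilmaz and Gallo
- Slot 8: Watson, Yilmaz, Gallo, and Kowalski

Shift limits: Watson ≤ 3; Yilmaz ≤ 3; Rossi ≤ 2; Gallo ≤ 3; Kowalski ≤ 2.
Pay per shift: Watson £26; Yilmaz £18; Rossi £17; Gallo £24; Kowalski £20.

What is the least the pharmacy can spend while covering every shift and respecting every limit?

Slot 5 can only be covered by Watson and Kowalski, so that assignment is forced.
Slot 7 can only be covered by Yilmaz and Gallo, so that assignment is forced.
Picking the cheapest available pharmacist for each shift independently would cost £211, but that ignores the shift limits.
An optimal schedule: Slot 1→Rossi+Yilmaz, Slot 2→Gallo, Slot 3→Yilmaz, Slot 4→Kowalski, Slot 5→Kowalski+Watson, Slot 6→Rossi, Slot 7→Yilmaz+Gallo, Slot 8→Gallo.
Total: 17 + 18 + 24 + 18 + 20 + 20 + 26 + 17 + 18 + 24 + 24 = £226.

£226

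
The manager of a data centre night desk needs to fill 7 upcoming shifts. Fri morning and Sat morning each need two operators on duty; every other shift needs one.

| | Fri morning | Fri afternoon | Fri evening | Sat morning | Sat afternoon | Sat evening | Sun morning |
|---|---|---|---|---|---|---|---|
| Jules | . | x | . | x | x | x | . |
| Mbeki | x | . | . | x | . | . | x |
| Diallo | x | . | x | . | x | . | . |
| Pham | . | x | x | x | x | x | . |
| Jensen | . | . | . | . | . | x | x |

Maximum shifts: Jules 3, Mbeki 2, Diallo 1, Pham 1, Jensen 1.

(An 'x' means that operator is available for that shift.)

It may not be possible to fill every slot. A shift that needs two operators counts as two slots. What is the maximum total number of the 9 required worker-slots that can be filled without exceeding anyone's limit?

8

Total capacity across all operators is 3+2+1+1+1 = 8, and 9 slots are needed, so at most 8 can be filled.
An assignment achieving 8: Fri morning→Mbeki+Diallo, Fri afternoon→Jules, Fri evening→Pham, Sat morning→Jules, Sat afternoon→Jules, Sat evening→Jensen, Sun morning→Mbeki.
Loads: Jules 3/3, Mbeki 2/2, Diallo 1/1, Pham 1/1, Jensen 1/1.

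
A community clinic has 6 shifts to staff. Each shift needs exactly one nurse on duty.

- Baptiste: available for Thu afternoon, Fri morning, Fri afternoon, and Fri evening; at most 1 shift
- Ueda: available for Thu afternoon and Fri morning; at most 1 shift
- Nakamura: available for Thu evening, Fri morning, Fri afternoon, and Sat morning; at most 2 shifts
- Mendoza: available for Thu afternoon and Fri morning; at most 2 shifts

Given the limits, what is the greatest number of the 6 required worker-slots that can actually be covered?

Total capacity across all nurses is 1+1+2+2 = 6, and 6 slots are needed, so at most 6 can be filled.
Shifts {Thu evening, Fri afternoon, Fri evening, Sat morning} need 4 slots but only Baptiste and Nakamura are available for them, supplying at most 3 — so at least 1 slot must go unfilled.
An assignment achieving 5: Thu afternoon→Ueda, Thu evening→Nakamura, Fri morning→Mendoza, Fri evening→Baptiste, Sat morning→Nakamura.
Loads: Baptiste 1/1, Ueda 1/1, Nakamura 2/2, Mendoza 1/2.

5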